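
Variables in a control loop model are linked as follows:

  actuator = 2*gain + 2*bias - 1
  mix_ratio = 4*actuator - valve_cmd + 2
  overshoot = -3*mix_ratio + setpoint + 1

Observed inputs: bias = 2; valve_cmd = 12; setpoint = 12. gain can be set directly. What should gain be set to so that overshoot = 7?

gain = 0

Substituting into the actuator equation gives actuator = 2*gain + 3.
Substituting into the mix_ratio equation gives mix_ratio = 8*gain + 2.
overshoot becomes -24*gain + 7.
Solve -24*gain + 7 = 7: gain = (7 - 7) / -24 = 0.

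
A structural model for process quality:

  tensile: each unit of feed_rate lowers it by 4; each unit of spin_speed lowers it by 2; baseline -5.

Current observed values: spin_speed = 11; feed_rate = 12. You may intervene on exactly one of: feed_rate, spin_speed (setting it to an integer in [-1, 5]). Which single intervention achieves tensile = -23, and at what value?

Intervening on feed_rate: with other inputs at their observed values, tensile = -4*feed_rate - 27. Solving for -23 gives feed_rate = -1, within [-1, 5].
Intervening on spin_speed: tensile = -2*spin_speed - 53. Reaching -23 requires spin_speed = -15, outside [-1, 5].

set feed_rate = -1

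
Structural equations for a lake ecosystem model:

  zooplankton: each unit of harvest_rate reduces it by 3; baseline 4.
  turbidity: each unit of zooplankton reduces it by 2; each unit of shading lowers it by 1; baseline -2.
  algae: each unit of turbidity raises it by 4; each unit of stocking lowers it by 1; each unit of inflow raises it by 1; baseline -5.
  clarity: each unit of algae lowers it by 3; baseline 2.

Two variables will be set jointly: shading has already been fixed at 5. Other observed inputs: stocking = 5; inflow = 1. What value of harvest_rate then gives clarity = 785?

harvest_rate = -8

With shading held at 5:
Substituting into the turbidity equation gives turbidity = 6*harvest_rate - 15.
Substituting into the algae equation gives algae = 24*harvest_rate - 69.
Substituting into the clarity equation gives clarity = -72*harvest_rate + 209.
Solve -72*harvest_rate + 209 = 785: harvest_rate = (785 - 209) / -72 = -8.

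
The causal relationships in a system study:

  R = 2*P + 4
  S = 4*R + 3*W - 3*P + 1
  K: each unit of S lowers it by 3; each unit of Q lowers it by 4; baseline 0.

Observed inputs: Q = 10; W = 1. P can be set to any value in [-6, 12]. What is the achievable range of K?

-280 to -10

Substituting into the S equation gives S = 5*P + 20.
Substituting into the K equation gives K = -15*P - 100.
Linear in P, so extremes are at the endpoints: P = -6 gives K = -10; P = 12 gives K = -280.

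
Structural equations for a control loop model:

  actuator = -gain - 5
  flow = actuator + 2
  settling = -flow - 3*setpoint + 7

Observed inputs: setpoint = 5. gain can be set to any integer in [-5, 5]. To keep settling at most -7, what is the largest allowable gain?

gain = -2

Substituting into the flow equation gives flow = -gain - 3.
This gives settling = gain - 5.
Require gain - 5 ≤ -7, so gain ≤ -2.
The largest integer in [-5, 5] satisfying this is -2.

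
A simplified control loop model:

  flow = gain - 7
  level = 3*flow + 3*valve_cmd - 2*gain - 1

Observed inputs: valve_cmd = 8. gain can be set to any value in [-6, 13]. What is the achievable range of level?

-4 to 15

Substituting into the level equation gives level = gain + 2.
Linear in gain, so extremes are at the endpoints: gain = -6 gives level = -4; gain = 13 gives level = 15.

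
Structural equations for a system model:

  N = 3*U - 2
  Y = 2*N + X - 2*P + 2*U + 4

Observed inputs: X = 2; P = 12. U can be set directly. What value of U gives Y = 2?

Substituting into the Y equation gives Y = 8*U - 22.
Solve 8*U - 22 = 2: U = (2 + 22) / 8 = 3.

U = 3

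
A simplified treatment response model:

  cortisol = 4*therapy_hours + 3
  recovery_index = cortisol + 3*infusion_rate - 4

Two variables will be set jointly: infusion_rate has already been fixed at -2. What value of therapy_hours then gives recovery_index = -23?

therapy_hours = -4

With infusion_rate held at -2:
Substituting into the recovery_index equation gives recovery_index = 4*therapy_hours - 7.
Solve 4*therapy_hours - 7 = -23: therapy_hours = (-23 + 7) / 4 = -4.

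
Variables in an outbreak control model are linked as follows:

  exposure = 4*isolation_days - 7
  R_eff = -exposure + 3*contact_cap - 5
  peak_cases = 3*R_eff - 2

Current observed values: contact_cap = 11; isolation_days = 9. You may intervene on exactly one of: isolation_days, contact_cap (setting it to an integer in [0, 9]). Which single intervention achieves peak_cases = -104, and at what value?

Intervening on isolation_days: peak_cases = -12*isolation_days + 103. Reaching -104 requires isolation_days = 69/4, not an integer.
Intervening on contact_cap: with other inputs at their observed values, peak_cases = 9*contact_cap - 104. Solving for -104 gives contact_cap = 0, within [0, 9].

set contact_cap = 0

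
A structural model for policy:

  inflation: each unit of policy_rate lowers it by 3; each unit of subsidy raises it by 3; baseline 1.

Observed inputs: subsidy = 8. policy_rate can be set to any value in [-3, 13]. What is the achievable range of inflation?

Substituting into the inflation equation gives inflation = -3*policy_rate + 25.
Linear in policy_rate, so extremes are at the endpoints: policy_rate = -3 gives inflation = 34; policy_rate = 13 gives inflation = -14.

-14 to 34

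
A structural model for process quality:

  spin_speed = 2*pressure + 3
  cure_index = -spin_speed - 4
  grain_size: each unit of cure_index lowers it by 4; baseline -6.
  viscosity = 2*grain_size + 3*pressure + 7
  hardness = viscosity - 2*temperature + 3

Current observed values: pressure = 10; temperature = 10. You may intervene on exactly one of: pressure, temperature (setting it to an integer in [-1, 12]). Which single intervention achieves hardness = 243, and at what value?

Intervening on pressure: with other inputs at their observed values, hardness = 19*pressure + 34. Solving for 243 gives pressure = 11, within [-1, 12].
Intervening on temperature: hardness = -2*temperature + 244. Reaching 243 requires temperature = 1/2, not an integer.

set pressure = 11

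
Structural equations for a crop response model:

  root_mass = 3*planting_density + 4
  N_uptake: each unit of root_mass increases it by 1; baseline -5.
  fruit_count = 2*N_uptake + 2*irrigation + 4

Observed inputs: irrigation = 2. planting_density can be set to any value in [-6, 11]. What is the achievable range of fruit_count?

-30 to 72

Substituting into the N_uptake equation gives N_uptake = 3*planting_density - 1.
Substituting into the fruit_count equation gives fruit_count = 6*planting_density + 6.
Linear in planting_density, so extremes are at the endpoints: planting_density = -6 gives fruit_count = -30; planting_density = 11 gives fruit_count = 72.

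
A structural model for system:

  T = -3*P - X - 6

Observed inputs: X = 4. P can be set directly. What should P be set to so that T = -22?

P = 4

Substituting into the T equation gives T = -3*P - 10.
Solve -3*P - 10 = -22: P = (-22 + 10) / -3 = 4.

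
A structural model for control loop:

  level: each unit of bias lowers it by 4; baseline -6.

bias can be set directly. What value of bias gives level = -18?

Solve -4*bias - 6 = -18: bias = (-18 + 6) / -4 = 3.

bias = 3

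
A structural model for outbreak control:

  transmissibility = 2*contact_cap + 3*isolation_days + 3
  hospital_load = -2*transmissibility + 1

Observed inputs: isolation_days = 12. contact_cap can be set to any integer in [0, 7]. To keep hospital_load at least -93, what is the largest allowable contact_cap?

contact_cap = 4

Substituting into the transmissibility equation gives transmissibility = 2*contact_cap + 39.
Substituting into the hospital_load equation gives hospital_load = -4*contact_cap - 77.
Require -4*contact_cap - 77 ≥ -93, so contact_cap ≤ 4.
The largest integer in [0, 7] satisfying this is 4.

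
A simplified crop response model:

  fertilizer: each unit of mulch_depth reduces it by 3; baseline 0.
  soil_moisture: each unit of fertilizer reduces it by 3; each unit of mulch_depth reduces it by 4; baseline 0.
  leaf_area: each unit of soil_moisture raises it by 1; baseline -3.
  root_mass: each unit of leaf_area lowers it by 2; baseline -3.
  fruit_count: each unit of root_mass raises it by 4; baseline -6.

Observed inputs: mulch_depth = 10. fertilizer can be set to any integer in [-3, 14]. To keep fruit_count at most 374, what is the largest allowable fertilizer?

fertilizer = 2

Intervening on fertilizer fixes its value directly, overriding its dependence on mulch_depth.
Substituting into the soil_moisture equation gives soil_moisture = -3*fertilizer - 40.
So leaf_area = -3*fertilizer - 43.
Substituting into the root_mass equation gives root_mass = 6*fertilizer + 83.
So fruit_count = 24*fertilizer + 326.
Require 24*fertilizer + 326 ≤ 374, so fertilizer ≤ 2.
The largest integer in [-3, 14] satisfying this is 2.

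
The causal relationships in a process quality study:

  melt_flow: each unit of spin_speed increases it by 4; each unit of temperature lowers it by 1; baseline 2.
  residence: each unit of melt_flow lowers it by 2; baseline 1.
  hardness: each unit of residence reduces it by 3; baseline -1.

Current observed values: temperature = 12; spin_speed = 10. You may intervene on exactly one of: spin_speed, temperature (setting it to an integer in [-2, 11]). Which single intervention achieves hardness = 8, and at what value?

set spin_speed = 3

Intervening on spin_speed: with other inputs at their observed values, hardness = 24*spin_speed - 64. Solving for 8 gives spin_speed = 3, within [-2, 11].
Intervening on temperature: hardness = -6*temperature + 248. Reaching 8 requires temperature = 40, outside [-2, 11].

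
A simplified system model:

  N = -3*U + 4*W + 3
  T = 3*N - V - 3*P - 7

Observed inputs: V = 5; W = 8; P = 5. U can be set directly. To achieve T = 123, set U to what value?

U = -5

Substituting into the N equation gives N = -3*U + 35.
Substituting into the T equation gives T = -9*U + 78.
Solve -9*U + 78 = 123: U = (123 - 78) / -9 = -5.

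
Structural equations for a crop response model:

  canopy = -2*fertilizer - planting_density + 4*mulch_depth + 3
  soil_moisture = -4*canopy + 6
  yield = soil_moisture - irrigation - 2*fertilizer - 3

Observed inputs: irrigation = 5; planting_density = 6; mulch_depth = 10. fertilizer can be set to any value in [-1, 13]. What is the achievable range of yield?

-156 to -72

Substituting into the canopy equation gives canopy = -2*fertilizer + 37.
So soil_moisture = 8*fertilizer - 142.
Substituting into the yield equation gives yield = 6*fertilizer - 150.
Linear in fertilizer, so extremes are at the endpoints: fertilizer = -1 gives yield = -156; fertilizer = 13 gives yield = -72.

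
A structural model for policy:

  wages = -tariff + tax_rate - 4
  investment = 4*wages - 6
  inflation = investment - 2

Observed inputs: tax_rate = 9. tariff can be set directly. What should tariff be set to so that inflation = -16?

tariff = 7

Substituting into the wages equation gives wages = -tariff + 5.
Substituting into the investment equation gives investment = -4*tariff + 14.
inflation becomes -4*tariff + 12.
Solve -4*tariff + 12 = -16: tariff = (-16 - 12) / -4 = 7.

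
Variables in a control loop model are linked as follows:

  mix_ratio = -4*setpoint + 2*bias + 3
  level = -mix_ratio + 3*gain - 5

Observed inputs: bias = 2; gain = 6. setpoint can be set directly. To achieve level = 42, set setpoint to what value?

Substituting into the mix_ratio equation gives mix_ratio = -4*setpoint + 7.
Substituting into the level equation gives level = 4*setpoint + 6.
Solve 4*setpoint + 6 = 42: setpoint = (42 - 6) / 4 = 9.

setpoint = 9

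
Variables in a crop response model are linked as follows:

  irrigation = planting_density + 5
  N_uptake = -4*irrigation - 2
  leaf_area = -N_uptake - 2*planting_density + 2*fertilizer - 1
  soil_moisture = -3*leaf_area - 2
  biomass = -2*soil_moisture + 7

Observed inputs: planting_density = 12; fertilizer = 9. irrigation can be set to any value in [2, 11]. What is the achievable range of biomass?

29 to 245

Intervening on irrigation fixes its value directly, overriding its dependence on planting_density.
Substituting into the leaf_area equation gives leaf_area = 4*irrigation - 5.
So soil_moisture = -12*irrigation + 13.
Substituting into the biomass equation gives biomass = 24*irrigation - 19.
Linear in irrigation, so extremes are at the endpoints: irrigation = 2 gives biomass = 29; irrigation = 11 gives biomass = 245.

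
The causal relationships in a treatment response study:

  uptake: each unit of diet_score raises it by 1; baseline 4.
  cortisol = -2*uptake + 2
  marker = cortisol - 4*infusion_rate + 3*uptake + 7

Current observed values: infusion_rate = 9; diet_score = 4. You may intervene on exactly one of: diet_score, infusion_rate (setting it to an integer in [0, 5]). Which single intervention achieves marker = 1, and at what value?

Intervening on diet_score: marker = diet_score - 23. Reaching 1 requires diet_score = 24, outside [0, 5].
Intervening on infusion_rate: with other inputs at their observed values, marker = -4*infusion_rate + 17. Solving for 1 gives infusion_rate = 4, within [0, 5].

set infusion_rate = 4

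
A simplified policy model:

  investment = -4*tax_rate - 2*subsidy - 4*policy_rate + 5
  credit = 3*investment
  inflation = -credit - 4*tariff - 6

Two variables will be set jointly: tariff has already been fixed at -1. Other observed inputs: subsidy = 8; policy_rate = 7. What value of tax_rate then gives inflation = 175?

tax_rate = 5

With tariff held at -1:
Substituting into the investment equation gives investment = -4*tax_rate - 39.
credit becomes -12*tax_rate - 117.
So inflation = 12*tax_rate + 115.
Solve 12*tax_rate + 115 = 175: tax_rate = (175 - 115) / 12 = 5.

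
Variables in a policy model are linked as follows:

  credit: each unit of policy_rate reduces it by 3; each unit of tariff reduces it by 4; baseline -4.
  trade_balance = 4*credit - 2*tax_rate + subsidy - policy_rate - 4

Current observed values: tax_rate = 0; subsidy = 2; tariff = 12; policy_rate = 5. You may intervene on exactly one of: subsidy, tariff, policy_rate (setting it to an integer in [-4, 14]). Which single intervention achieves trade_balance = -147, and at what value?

set tariff = 4

Intervening on subsidy: trade_balance = subsidy - 277. Reaching -147 requires subsidy = 130, outside [-4, 14].
Intervening on tariff: with other inputs at their observed values, trade_balance = -16*tariff - 83. Solving for -147 gives tariff = 4, within [-4, 14].
Intervening on policy_rate: trade_balance = -13*policy_rate - 210. Reaching -147 requires policy_rate = -63/13, not an integer.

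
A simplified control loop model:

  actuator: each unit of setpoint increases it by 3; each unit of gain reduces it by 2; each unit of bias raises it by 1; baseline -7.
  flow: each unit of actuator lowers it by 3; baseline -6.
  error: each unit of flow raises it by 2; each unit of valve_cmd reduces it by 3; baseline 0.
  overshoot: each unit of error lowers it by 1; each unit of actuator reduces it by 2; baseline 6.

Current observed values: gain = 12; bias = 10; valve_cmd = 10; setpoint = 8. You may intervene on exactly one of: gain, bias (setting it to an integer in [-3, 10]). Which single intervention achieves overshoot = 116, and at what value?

Intervening on gain: with other inputs at their observed values, overshoot = -8*gain + 156. Solving for 116 gives gain = 5, within [-3, 10].
Intervening on bias: overshoot = 4*bias + 20. Reaching 116 requires bias = 24, outside [-3, 10].

set gain = 5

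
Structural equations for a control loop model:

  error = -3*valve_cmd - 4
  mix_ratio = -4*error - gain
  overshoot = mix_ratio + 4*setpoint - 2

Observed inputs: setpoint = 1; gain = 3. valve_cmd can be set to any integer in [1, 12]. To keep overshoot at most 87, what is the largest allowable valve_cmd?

Substituting into the mix_ratio equation gives mix_ratio = 12*valve_cmd + 13.
Substituting into the overshoot equation gives overshoot = 12*valve_cmd + 15.
Require 12*valve_cmd + 15 ≤ 87, so valve_cmd ≤ 6.
The largest integer in [1, 12] satisfying this is 6.

valve_cmd = 6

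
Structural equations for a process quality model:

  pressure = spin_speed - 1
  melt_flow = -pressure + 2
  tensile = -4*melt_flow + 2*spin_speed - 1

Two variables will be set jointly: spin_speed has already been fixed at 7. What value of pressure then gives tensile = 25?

pressure = 5

With spin_speed held at 7:
Intervening on pressure fixes its value directly, overriding its dependence on spin_speed.
Substituting into the tensile equation gives tensile = 4*pressure + 5.
Solve 4*pressure + 5 = 25: pressure = (25 - 5) / 4 = 5.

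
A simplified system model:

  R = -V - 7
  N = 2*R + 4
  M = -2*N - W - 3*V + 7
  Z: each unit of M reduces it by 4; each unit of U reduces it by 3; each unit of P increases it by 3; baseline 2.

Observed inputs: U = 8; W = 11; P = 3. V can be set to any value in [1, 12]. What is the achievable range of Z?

Substituting into the N equation gives N = -2*V - 10.
Substituting into the M equation gives M = V + 16.
Substituting into the Z equation gives Z = -4*V - 77.
Linear in V, so extremes are at the endpoints: V = 1 gives Z = -81; V = 12 gives Z = -125.

-125 to -81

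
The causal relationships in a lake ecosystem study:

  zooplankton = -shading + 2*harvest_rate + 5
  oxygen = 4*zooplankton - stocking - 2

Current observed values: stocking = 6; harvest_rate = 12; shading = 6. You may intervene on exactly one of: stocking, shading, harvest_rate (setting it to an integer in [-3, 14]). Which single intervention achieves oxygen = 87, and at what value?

Intervening on stocking: with other inputs at their observed values, oxygen = -stocking + 90. Solving for 87 gives stocking = 3, within [-3, 14].
Intervening on shading: oxygen = -4*shading + 108. Reaching 87 requires shading = 21/4, not an integer.
Intervening on harvest_rate: oxygen = 8*harvest_rate - 12. Reaching 87 requires harvest_rate = 99/8, not an integer.

set stocking = 3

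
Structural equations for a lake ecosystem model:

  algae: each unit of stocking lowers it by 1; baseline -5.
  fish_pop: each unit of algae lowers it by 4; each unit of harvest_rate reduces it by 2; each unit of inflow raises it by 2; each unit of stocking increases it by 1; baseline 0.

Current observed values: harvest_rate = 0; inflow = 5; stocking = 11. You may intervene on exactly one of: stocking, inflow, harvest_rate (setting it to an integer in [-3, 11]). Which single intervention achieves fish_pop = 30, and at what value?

Intervening on stocking: with other inputs at their observed values, fish_pop = 5*stocking + 30. Solving for 30 gives stocking = 0, within [-3, 11].
Intervening on inflow: fish_pop = 2*inflow + 75. Reaching 30 requires inflow = -45/2, not an integer.
Intervening on harvest_rate: fish_pop = -2*harvest_rate + 85. Reaching 30 requires harvest_rate = 55/2, not an integer.

set stocking = 0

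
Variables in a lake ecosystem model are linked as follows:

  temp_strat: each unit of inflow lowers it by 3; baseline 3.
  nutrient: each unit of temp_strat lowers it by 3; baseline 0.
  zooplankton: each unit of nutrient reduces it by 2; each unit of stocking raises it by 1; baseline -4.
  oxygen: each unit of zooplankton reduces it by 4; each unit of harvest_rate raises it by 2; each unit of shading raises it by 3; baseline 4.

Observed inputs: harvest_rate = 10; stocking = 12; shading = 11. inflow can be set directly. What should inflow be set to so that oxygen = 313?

inflow = 5

Substituting into the nutrient equation gives nutrient = 9*inflow - 9.
This gives zooplankton = -18*inflow + 26.
Substituting into the oxygen equation gives oxygen = 72*inflow - 47.
Solve 72*inflow - 47 = 313: inflow = (313 + 47) / 72 = 5.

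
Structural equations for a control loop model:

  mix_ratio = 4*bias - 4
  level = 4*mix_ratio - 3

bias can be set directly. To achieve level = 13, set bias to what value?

Substituting into the level equation gives level = 16*bias - 19.
Solve 16*bias - 19 = 13: bias = (13 + 19) / 16 = 2.

bias = 2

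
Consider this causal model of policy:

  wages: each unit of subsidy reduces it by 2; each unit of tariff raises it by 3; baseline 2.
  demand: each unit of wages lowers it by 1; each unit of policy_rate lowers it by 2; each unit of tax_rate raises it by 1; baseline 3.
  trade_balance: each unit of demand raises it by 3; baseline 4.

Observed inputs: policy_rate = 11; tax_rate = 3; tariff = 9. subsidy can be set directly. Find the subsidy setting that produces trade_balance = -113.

subsidy = 3

Substituting into the wages equation gives wages = -2*subsidy + 29.
This gives demand = 2*subsidy - 45.
Substituting into the trade_balance equation gives trade_balance = 6*subsidy - 131.
Solve 6*subsidy - 131 = -113: subsidy = (-113 + 131) / 6 = 3.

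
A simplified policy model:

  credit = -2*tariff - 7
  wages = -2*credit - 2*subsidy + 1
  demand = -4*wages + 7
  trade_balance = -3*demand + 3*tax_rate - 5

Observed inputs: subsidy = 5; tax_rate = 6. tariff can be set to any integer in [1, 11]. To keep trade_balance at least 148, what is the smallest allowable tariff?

tariff = 2

Substituting into the wages equation gives wages = 4*tariff + 5.
Substituting into the demand equation gives demand = -16*tariff - 13.
This gives trade_balance = 48*tariff + 52.
Require 48*tariff + 52 ≥ 148, so tariff ≥ 2.
The smallest integer in [1, 11] satisfying this is 2.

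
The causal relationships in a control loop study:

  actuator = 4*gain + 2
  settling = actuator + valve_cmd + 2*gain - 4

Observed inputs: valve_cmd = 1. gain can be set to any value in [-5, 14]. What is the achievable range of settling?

Substituting into the settling equation gives settling = 6*gain - 1.
Linear in gain, so extremes are at the endpoints: gain = -5 gives settling = -31; gain = 14 gives settling = 83.

-31 to 83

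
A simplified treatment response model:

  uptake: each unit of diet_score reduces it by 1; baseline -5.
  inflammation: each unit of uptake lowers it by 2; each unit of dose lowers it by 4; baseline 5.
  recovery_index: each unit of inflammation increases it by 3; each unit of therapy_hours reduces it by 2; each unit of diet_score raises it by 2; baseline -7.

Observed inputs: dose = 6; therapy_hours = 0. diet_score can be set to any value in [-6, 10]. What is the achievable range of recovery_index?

-82 to 46

Substituting into the inflammation equation gives inflammation = 2*diet_score - 9.
Substituting into the recovery_index equation gives recovery_index = 8*diet_score - 34.
Linear in diet_score, so extremes are at the endpoints: diet_score = -6 gives recovery_index = -82; diet_score = 10 gives recovery_index = 46.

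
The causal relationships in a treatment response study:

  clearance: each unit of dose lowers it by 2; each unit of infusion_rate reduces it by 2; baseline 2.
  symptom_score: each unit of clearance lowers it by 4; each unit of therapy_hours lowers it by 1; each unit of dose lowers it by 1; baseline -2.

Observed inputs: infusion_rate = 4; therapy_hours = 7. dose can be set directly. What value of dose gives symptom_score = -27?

dose = -6

Substituting into the clearance equation gives clearance = -2*dose - 6.
This gives symptom_score = 7*dose + 15.
Solve 7*dose + 15 = -27: dose = (-27 - 15) / 7 = -6.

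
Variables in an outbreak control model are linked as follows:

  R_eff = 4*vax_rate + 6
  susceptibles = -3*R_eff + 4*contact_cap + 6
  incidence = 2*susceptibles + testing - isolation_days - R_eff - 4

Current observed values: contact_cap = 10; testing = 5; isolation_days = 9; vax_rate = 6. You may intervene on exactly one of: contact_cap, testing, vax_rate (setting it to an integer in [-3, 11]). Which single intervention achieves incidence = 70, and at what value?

Intervening on contact_cap: incidence = 8*contact_cap - 206. Reaching 70 requires contact_cap = 69/2, not an integer.
Intervening on testing: incidence = testing - 131. Reaching 70 requires testing = 201, outside [-3, 11].
Intervening on vax_rate: with other inputs at their observed values, incidence = -28*vax_rate + 42. Solving for 70 gives vax_rate = -1, within [-3, 11].

set vax_rate = -1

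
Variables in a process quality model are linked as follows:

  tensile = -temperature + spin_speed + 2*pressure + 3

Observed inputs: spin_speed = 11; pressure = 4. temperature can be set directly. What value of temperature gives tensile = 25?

Substituting into the tensile equation gives tensile = -temperature + 22.
Solve -temperature + 22 = 25: temperature = (25 - 22) / -1 = -3.

temperature = -3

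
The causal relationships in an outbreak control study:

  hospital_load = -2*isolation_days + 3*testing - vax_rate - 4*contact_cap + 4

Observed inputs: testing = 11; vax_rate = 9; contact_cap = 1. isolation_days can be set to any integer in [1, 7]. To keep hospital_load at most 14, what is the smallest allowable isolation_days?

isolation_days = 5

Substituting into the hospital_load equation gives hospital_load = -2*isolation_days + 24.
Require -2*isolation_days + 24 ≤ 14, so isolation_days ≥ 5.
The smallest integer in [1, 7] satisfying this is 5.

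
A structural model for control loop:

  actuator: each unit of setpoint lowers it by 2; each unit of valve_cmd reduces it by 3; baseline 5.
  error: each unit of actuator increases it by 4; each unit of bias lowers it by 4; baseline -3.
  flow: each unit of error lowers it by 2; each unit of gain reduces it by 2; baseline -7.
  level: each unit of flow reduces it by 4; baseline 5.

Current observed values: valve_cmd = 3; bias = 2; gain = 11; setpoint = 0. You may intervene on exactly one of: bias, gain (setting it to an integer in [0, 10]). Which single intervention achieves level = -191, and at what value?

set bias = 5

Intervening on bias: with other inputs at their observed values, level = -32*bias - 31. Solving for -191 gives bias = 5, within [0, 10].
Intervening on gain: level = 8*gain - 183. Reaching -191 requires gain = -1, outside [0, 10].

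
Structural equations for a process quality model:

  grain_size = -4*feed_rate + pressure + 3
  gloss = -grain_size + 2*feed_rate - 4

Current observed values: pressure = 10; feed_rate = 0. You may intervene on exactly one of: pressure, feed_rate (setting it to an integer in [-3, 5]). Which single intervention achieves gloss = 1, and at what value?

set feed_rate = 3

Intervening on pressure: gloss = -pressure - 7. Reaching 1 requires pressure = -8, outside [-3, 5].
Intervening on feed_rate: with other inputs at their observed values, gloss = 6*feed_rate - 17. Solving for 1 gives feed_rate = 3, within [-3, 5].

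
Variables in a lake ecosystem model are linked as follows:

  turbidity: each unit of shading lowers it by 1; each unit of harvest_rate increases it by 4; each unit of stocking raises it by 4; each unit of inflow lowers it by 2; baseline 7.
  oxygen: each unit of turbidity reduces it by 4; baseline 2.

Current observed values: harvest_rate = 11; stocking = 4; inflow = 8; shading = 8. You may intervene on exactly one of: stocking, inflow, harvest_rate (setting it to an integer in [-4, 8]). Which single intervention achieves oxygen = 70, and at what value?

set harvest_rate = -4

Intervening on stocking: oxygen = -16*stocking - 106. Reaching 70 requires stocking = -11, outside [-4, 8].
Intervening on inflow: oxygen = 8*inflow - 234. Reaching 70 requires inflow = 38, outside [-4, 8].
Intervening on harvest_rate: with other inputs at their observed values, oxygen = -16*harvest_rate + 6. Solving for 70 gives harvest_rate = -4, within [-4, 8].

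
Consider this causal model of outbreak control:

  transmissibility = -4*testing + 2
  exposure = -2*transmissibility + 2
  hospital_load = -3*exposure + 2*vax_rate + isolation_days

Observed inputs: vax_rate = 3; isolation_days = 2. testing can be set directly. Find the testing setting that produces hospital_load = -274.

Substituting into the exposure equation gives exposure = 8*testing - 2.
Substituting into the hospital_load equation gives hospital_load = -24*testing + 14.
Solve -24*testing + 14 = -274: testing = (-274 - 14) / -24 = 12.

testing = 12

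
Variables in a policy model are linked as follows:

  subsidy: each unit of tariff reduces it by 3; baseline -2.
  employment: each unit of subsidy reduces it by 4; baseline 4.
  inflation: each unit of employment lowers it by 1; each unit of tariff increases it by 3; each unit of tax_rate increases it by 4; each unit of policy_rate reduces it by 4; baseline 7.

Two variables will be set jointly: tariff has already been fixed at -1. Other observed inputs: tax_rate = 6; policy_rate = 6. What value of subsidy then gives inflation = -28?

With tariff held at -1:
Intervening on subsidy fixes its value directly, overriding its dependence on tariff.
Substituting into the inflation equation gives inflation = 4*subsidy.
Solve 4*subsidy = -28: subsidy = -28 / 4 = -7.

subsidy = -7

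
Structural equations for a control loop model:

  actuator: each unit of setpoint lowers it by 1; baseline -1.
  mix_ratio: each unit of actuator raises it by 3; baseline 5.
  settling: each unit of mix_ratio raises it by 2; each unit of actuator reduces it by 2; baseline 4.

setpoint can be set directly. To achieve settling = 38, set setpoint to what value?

Substituting into the mix_ratio equation gives mix_ratio = -3*setpoint + 2.
Substituting into the settling equation gives settling = -4*setpoint + 10.
Solve -4*setpoint + 10 = 38: setpoint = (38 - 10) / -4 = -7.

setpoint = -7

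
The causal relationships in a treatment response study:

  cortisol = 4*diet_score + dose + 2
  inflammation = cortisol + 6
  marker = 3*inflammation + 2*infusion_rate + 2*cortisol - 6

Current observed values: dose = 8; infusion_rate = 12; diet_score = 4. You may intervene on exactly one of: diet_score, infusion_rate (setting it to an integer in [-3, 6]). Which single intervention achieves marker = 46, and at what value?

set diet_score = -2

Intervening on diet_score: with other inputs at their observed values, marker = 20*diet_score + 86. Solving for 46 gives diet_score = -2, within [-3, 6].
Intervening on infusion_rate: marker = 2*infusion_rate + 142. Reaching 46 requires infusion_rate = -48, outside [-3, 6].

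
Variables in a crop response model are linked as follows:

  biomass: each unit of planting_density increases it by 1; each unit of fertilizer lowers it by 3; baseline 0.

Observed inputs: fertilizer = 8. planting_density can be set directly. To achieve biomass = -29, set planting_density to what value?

planting_density = -5

Substituting into the biomass equation gives biomass = planting_density - 24.
Solve planting_density - 24 = -29: planting_density = (-29 + 24) / 1 = -5.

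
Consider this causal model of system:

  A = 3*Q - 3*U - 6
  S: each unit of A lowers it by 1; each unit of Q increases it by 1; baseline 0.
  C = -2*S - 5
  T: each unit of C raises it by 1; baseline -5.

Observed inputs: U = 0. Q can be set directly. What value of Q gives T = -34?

Q = -3

Substituting into the A equation gives A = 3*Q - 6.
S becomes -2*Q + 6.
Substituting into the C equation gives C = 4*Q - 17.
So T = 4*Q - 22.
Solve 4*Q - 22 = -34: Q = (-34 + 22) / 4 = -3.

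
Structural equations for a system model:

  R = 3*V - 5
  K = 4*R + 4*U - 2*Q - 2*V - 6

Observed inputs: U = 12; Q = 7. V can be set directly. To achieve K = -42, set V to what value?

V = -5

Substituting into the K equation gives K = 10*V + 8.
Solve 10*V + 8 = -42: V = (-42 - 8) / 10 = -5.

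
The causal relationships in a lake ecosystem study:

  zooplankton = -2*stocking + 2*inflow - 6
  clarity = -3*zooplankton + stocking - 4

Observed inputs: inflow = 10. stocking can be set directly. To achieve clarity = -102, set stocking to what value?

stocking = -8

Substituting into the zooplankton equation gives zooplankton = -2*stocking + 14.
clarity becomes 7*stocking - 46.
Solve 7*stocking - 46 = -102: stocking = (-102 + 46) / 7 = -8.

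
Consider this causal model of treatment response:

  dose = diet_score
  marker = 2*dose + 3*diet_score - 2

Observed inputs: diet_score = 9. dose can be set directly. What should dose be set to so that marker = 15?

dose = -5

Intervening on dose fixes its value directly, overriding its dependence on diet_score.
Substituting into the marker equation gives marker = 2*dose + 25.
Solve 2*dose + 25 = 15: dose = (15 - 25) / 2 = -5.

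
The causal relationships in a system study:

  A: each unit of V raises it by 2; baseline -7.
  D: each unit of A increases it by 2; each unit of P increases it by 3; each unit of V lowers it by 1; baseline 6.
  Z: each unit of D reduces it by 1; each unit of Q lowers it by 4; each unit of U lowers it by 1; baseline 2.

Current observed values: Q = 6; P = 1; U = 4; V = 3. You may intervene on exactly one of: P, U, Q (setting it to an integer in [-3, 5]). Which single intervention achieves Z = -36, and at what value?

Intervening on P: with other inputs at their observed values, Z = -3*P - 27. Solving for -36 gives P = 3, within [-3, 5].
Intervening on U: Z = -U - 26. Reaching -36 requires U = 10, outside [-3, 5].
Intervening on Q: Z = -4*Q - 6. Reaching -36 requires Q = 15/2, not an integer.

set P = 3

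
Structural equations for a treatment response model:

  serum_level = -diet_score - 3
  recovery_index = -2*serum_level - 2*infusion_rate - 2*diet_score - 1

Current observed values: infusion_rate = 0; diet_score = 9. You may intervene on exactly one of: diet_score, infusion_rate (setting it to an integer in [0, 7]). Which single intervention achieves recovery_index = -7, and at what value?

Intervening on diet_score: the paths from diet_score to recovery_index cancel (net effect zero), leaving recovery_index = 5; -7 is unreachable this way.
Intervening on infusion_rate: with other inputs at their observed values, recovery_index = -2*infusion_rate + 5. Solving for -7 gives infusion_rate = 6, within [0, 7].

set infusion_rate = 6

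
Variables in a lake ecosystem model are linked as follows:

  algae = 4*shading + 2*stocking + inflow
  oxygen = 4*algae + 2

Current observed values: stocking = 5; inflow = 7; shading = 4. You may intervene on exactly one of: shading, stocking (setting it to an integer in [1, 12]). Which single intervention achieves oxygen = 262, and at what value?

set shading = 12

Intervening on shading: with other inputs at their observed values, oxygen = 16*shading + 70. Solving for 262 gives shading = 12, within [1, 12].
Intervening on stocking: oxygen = 8*stocking + 94. Reaching 262 requires stocking = 21, outside [1, 12].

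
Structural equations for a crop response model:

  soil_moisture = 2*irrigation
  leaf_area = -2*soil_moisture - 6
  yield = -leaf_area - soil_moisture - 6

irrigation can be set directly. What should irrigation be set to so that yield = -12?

irrigation = -6

Substituting into the leaf_area equation gives leaf_area = -4*irrigation - 6.
Substituting into the yield equation gives yield = 2*irrigation.
Solve 2*irrigation = -12: irrigation = -12 / 2 = -6.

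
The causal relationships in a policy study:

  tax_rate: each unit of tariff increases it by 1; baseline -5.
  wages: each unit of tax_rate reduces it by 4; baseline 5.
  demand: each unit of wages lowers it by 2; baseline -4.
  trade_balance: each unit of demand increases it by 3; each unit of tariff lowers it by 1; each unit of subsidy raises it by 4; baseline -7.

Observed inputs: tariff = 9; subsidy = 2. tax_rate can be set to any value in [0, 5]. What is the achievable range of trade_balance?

-50 to 70

Intervening on tax_rate fixes its value directly, overriding its dependence on tariff.
Substituting into the demand equation gives demand = 8*tax_rate - 14.
Substituting into the trade_balance equation gives trade_balance = 24*tax_rate - 50.
Linear in tax_rate, so extremes are at the endpoints: tax_rate = 0 gives trade_balance = -50; tax_rate = 5 gives trade_balance = 70.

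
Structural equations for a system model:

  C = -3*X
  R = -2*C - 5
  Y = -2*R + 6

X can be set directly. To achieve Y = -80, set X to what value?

X = 8

Substituting into the R equation gives R = 6*X - 5.
Substituting into the Y equation gives Y = -12*X + 16.
Solve -12*X + 16 = -80: X = (-80 - 16) / -12 = 8.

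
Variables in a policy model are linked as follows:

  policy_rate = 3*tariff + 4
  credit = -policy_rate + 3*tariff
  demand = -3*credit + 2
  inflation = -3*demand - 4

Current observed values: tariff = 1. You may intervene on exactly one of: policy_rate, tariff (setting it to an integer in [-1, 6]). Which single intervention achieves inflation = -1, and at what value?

Intervening on policy_rate: with other inputs at their observed values, inflation = -9*policy_rate + 17. Solving for -1 gives policy_rate = 2, within [-1, 6].
Intervening on tariff: the paths from tariff to inflation cancel (net effect zero), leaving inflation = -46; -1 is unreachable this way.

set policy_rate = 2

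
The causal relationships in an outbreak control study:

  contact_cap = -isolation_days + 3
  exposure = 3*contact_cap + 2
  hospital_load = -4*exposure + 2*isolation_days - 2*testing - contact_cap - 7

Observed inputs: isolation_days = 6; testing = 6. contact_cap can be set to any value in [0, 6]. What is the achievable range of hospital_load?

Intervening on contact_cap fixes its value directly, overriding its dependence on isolation_days.
Substituting into the hospital_load equation gives hospital_load = -13*contact_cap - 15.
Linear in contact_cap, so extremes are at the endpoints: contact_cap = 0 gives hospital_load = -15; contact_cap = 6 gives hospital_load = -93.

-93 to -15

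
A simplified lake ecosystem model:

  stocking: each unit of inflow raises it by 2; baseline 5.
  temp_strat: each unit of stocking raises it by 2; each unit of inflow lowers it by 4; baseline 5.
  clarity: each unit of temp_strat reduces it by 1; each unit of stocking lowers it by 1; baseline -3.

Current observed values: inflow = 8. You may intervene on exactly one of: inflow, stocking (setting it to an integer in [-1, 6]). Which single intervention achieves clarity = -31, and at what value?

set inflow = 4

Intervening on inflow: with other inputs at their observed values, clarity = -2*inflow - 23. Solving for -31 gives inflow = 4, within [-1, 6].
Intervening on stocking: clarity = -3*stocking + 24. Reaching -31 requires stocking = 55/3, not an integer.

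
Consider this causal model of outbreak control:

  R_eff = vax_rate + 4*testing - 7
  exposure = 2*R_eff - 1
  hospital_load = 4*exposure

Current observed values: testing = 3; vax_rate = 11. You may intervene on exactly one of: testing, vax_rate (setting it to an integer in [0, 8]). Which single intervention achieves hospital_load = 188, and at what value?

Intervening on testing: with other inputs at their observed values, hospital_load = 32*testing + 28. Solving for 188 gives testing = 5, within [0, 8].
Intervening on vax_rate: hospital_load = 8*vax_rate + 36. Reaching 188 requires vax_rate = 19, outside [0, 8].

set testing = 5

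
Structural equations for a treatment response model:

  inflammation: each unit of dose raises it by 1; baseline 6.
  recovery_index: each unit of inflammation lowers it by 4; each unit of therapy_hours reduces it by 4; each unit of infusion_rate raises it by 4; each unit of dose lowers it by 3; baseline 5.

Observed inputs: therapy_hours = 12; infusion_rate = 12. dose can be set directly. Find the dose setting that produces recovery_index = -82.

dose = 9

Substituting into the recovery_index equation gives recovery_index = -7*dose - 19.
Solve -7*dose - 19 = -82: dose = (-82 + 19) / -7 = 9.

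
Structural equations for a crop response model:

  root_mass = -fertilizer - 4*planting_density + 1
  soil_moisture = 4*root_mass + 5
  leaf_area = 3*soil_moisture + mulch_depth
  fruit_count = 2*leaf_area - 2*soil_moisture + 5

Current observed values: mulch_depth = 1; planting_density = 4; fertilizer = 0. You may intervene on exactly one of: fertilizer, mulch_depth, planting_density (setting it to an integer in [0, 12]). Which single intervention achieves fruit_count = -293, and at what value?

set fertilizer = 5

Intervening on fertilizer: with other inputs at their observed values, fruit_count = -16*fertilizer - 213. Solving for -293 gives fertilizer = 5, within [0, 12].
Intervening on mulch_depth: fruit_count = 2*mulch_depth - 215. Reaching -293 requires mulch_depth = -39, outside [0, 12].
Intervening on planting_density: fruit_count = -64*planting_density + 43. Reaching -293 requires planting_density = 21/4, not an integer.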